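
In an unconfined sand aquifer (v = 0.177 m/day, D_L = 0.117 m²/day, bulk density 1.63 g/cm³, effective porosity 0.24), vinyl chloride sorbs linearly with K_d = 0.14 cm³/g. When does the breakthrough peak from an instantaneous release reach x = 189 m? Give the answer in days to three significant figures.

2080 days

Retardation factor R = 1 + ρ_b·K_d/n = 1 + 1.63 × 0.14/0.24 = 1.951.
Sorption retards both mechanisms: v_R = v/R = 0.09072 m/day, D_R = D/R = 0.05997 m²/day.
Peak time from v_R²t² + 2D_R t − x² = 0: t = (√(D_R² + v_R²x²) − D_R)/v_R².
√(D_R² + v_R²x²) = √(0.05997² + 0.09072² × 189²) = 17.15; v_R² = 0.008230.
t = (17.15 − 0.05997)/0.008230 = 2080 days.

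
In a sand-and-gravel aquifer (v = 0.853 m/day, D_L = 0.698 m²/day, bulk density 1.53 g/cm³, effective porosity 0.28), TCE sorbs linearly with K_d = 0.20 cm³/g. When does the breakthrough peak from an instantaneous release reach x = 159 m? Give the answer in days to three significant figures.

388 days

Retardation factor R = 1 + ρ_b·K_d/n = 1 + 1.53 × 0.20/0.28 = 2.093.
Sorption retards both mechanisms: v_R = v/R = 0.4075 m/day, D_R = D/R = 0.3335 m²/day.
Peak time from v_R²t² + 2D_R t − x² = 0: t = (√(D_R² + v_R²x²) − D_R)/v_R².
√(D_R² + v_R²x²) = √(0.3335² + 0.4075² × 159²) = 64.79; v_R² = 0.1661.
t = (64.79 − 0.3335)/0.1661 = 388 days.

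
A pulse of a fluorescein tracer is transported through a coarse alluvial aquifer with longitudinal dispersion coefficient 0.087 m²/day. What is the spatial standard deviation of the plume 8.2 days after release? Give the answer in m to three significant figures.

1.19 m

Dispersive spreading gives a Gaussian with σ² = 2Dt; advection only shifts the center.
σ = √(2 × 0.087 × 8.2) = 1.19 m.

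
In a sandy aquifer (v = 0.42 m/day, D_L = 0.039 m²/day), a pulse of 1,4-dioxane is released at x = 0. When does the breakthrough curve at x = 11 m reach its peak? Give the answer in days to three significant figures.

26.0 days

For the 1D instantaneous-source solution, setting ∂C/∂t = 0 at fixed x gives v²t² + 2Dt − x² = 0, so t = (√(D² + v²x²) − D)/v².
√(D² + v²x²) = √(0.039² + 0.42² × 11²) = 4.620; v² = 0.1764.
t = (4.620 − 0.039)/0.1764 = 26.0 days (vs. the pure-advection estimate x/v = 26.2 d).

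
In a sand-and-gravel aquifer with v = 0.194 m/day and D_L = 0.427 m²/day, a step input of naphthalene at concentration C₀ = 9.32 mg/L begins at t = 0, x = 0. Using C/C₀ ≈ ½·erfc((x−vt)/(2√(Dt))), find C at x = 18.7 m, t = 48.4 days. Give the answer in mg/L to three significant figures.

For a continuous step input, C/C₀ ≈ ½·erfc((x−vt)/(2√(Dt))).
vt = 0.194 × 48.4 = 9.3896 m and 2√(Dt) = 2√(0.427 × 48.4) = 9.092 m.
Argument (x−vt)/(2√(Dt)) = (18.7 − 9.3896)/9.092 = 1.024; ½·erfc(1.024) = 0.07379.
C = 9.32 × 0.07379 = 0.688 mg/L.

0.688 mg/L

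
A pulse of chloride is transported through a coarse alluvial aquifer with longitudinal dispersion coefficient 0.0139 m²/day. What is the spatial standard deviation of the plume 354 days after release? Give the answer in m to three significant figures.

Dispersive spreading gives a Gaussian with σ² = 2Dt; advection only shifts the center.
σ = √(2 × 0.0139 × 354) = 3.14 m.

3.14 m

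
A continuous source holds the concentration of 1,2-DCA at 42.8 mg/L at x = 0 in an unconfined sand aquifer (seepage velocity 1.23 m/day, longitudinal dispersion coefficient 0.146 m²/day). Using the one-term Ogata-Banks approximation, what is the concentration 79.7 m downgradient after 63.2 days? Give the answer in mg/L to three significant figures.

13.9 mg/L

For a continuous step input, C/C₀ ≈ ½·erfc((x−vt)/(2√(Dt))).
vt = 1.23 × 63.2 = 77.736 m and 2√(Dt) = 2√(0.146 × 63.2) = 6.075 m.
Argument (x−vt)/(2√(Dt)) = (79.7 − 77.736)/6.075 = 0.3233; ½·erfc(0.3233) = 0.3238.
C = 42.8 × 0.3238 = 13.9 mg/L.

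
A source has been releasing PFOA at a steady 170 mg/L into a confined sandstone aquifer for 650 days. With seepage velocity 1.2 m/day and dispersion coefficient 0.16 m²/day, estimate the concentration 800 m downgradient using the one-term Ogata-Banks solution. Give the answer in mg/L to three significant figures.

14.1 mg/L

For a continuous step input, C/C₀ ≈ ½·erfc((x−vt)/(2√(Dt))).
vt = 1.2 × 650 = 780 m and 2√(Dt) = 2√(0.16 × 650) = 20.40 m.
Argument (x−vt)/(2√(Dt)) = (800 − 780)/20.40 = 0.9804; ½·erfc(0.9804) = 0.08280.
C = 170 × 0.08280 = 14.1 mg/L.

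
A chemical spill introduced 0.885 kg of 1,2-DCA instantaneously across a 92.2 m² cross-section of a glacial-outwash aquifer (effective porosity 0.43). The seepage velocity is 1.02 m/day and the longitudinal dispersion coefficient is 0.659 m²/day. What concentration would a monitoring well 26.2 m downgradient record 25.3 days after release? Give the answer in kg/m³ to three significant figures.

For an instantaneous plane source, C(x,t) = M/(n_e·A·√(4πDt)) · exp(−(x−vt)²/(4Dt)), with n_e·A the pore (flow) area.
Plume center vt = 1.02 × 25.3 = 25.806 m, so the well at 26.2 m is 0.394 m downgradient of the peak.
√(4πDt) = 14.47 m, giving peak height M/(n_e·A·√(4πDt)) = 0.885/(0.43 × 92.2 × 14.47) = 0.001543 kg/m³.
(x−vt)²/(4Dt) = (0.394)²/(4 × 0.659 × 25.3) = 0.002328; exp(−0.002328) = 0.9977.
C = 0.001543 × 0.9977 = 0.00154 kg/m³.

0.00154 kg/m³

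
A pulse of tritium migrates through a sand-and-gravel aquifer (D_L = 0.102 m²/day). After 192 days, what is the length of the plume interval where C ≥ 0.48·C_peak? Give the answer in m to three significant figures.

The plume is Gaussian with σ = √(2Dt) = √(2 × 0.102 × 192) = 6.258 m.
C/C_peak = exp(−Δx²/(2σ²)) = 0.48 ⇒ Δx = σ·√(−2 ln 0.48) = 6.258 × 1.212 = 7.585 m.
Width = 2Δx = 15.2 m.

15.2 m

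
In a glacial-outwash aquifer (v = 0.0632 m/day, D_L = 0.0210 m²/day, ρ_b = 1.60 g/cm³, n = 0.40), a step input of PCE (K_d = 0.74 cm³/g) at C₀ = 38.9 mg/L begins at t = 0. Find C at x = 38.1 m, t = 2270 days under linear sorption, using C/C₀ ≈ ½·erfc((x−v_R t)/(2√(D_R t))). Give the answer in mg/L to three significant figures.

13.7 mg/L

Retardation factor R = 1 + ρ_b·K_d/n = 1 + 1.60 × 0.74/0.40 = 3.960.
Sorption retards both mechanisms: v_R = v/R = 0.01596 m/day, D_R = D/R = 0.005303 m²/day.
v_R·t = 0.01596 × 2270 = 36.2292 m; 2√(D_R t) = 6.939 m; argument = (38.1 − 36.2292)/6.939 = 0.2696.
C = C₀ × ½·erfc(0.2696) = 38.9 × 0.3515 = 13.7 mg/L.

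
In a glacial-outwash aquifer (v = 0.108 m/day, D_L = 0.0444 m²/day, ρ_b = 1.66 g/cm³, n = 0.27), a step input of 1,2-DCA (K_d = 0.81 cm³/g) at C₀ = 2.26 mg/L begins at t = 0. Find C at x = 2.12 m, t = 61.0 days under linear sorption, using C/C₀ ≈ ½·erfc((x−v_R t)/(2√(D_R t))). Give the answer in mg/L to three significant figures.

Retardation factor R = 1 + ρ_b·K_d/n = 1 + 1.66 × 0.81/0.27 = 5.980.
Sorption retards both mechanisms: v_R = v/R = 0.01806 m/day, D_R = D/R = 0.007425 m²/day.
v_R·t = 0.01806 × 61.0 = 1.10166 m; 2√(D_R t) = 1.346 m; argument = (2.12 − 1.10166)/1.346 = 0.7566.
C = C₀ × ½·erfc(0.7566) = 2.26 × 0.1423 = 0.322 mg/L.

0.322 mg/L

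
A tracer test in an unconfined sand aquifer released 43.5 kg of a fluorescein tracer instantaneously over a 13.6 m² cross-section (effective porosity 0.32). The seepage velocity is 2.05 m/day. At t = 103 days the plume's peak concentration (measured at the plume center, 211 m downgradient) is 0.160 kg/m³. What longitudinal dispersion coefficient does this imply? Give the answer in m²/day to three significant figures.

At the plume center C_max = M/(n_e·A·√(4πDt)), so D = M²/(4πt·(n_e·A·C_max)²).
n_e·A·C_max = 0.32 × 13.6 × 0.160 = 0.6963 kg/m.
D = 43.5²/(4π × 103 × 0.6963²) = 3.02 m²/day.

3.02 m²/day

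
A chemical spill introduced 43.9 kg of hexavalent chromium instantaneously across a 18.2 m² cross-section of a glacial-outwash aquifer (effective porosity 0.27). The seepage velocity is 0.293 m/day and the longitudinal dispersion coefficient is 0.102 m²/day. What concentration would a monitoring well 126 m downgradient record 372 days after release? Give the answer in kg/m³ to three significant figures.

0.0609 kg/m³

For an instantaneous plane source, C(x,t) = M/(n_e·A·√(4πDt)) · exp(−(x−vt)²/(4Dt)), with n_e·A the pore (flow) area.
Plume center vt = 0.293 × 372 = 108.996 m, so the well at 126 m is 17.004 m downgradient of the peak.
√(4πDt) = 21.84 m, giving peak height M/(n_e·A·√(4πDt)) = 43.9/(0.27 × 18.2 × 21.84) = 0.4091 kg/m³.
(x−vt)²/(4Dt) = (17.004)²/(4 × 0.102 × 372) = 1.905; exp(−1.905) = 0.1488.
C = 0.4091 × 0.1488 = 0.0609 kg/m³.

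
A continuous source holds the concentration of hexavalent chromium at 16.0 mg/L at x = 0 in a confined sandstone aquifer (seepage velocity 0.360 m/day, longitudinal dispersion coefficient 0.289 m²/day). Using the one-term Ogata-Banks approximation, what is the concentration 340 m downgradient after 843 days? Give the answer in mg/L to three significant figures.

0.784 mg/L

For a continuous step input, C/C₀ ≈ ½·erfc((x−vt)/(2√(Dt))).
vt = 0.360 × 843 = 303.48 m and 2√(Dt) = 2√(0.289 × 843) = 31.22 m.
Argument (x−vt)/(2√(Dt)) = (340 − 303.48)/31.22 = 1.170; ½·erfc(1.170) = 0.04900.
C = 16.0 × 0.04900 = 0.784 mg/L.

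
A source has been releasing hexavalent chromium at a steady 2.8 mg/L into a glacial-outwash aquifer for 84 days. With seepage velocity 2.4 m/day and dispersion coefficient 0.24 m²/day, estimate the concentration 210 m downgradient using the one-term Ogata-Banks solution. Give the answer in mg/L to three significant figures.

0.260 mg/L

For a continuous step input, C/C₀ ≈ ½·erfc((x−vt)/(2√(Dt))).
vt = 2.4 × 84 = 201.6 m and 2√(Dt) = 2√(0.24 × 84) = 8.980 m.
Argument (x−vt)/(2√(Dt)) = (210 − 201.6)/8.980 = 0.9354; ½·erfc(0.9354) = 0.09294.
C = 2.8 × 0.09294 = 0.260 mg/L.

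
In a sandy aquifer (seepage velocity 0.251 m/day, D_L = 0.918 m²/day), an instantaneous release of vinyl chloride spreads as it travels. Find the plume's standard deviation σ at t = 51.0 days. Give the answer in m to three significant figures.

9.68 m

Dispersive spreading gives a Gaussian with σ² = 2Dt; advection only shifts the center.
σ = √(2 × 0.918 × 51.0) = 9.68 m.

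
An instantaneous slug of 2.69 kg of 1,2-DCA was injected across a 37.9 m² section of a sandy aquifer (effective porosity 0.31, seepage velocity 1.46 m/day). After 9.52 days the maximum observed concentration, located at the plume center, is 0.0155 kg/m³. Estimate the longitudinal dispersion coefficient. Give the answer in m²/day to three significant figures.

1.82 m²/day

At the plume center C_max = M/(n_e·A·√(4πDt)), so D = M²/(4πt·(n_e·A·C_max)²).
n_e·A·C_max = 0.31 × 37.9 × 0.0155 = 0.1821 kg/m.
D = 2.69²/(4π × 9.52 × 0.1821²) = 1.82 m²/day.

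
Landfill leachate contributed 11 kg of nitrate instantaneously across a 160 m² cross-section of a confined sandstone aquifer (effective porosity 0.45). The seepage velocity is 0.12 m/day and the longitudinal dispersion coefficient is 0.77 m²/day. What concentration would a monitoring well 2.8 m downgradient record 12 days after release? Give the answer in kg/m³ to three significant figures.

For an instantaneous plane source, C(x,t) = M/(n_e·A·√(4πDt)) · exp(−(x−vt)²/(4Dt)), with n_e·A the pore (flow) area.
Plume center vt = 0.12 × 12 = 1.44 m, so the well at 2.8 m is 1.36 m downgradient of the peak.
√(4πDt) = 10.78 m, giving peak height M/(n_e·A·√(4πDt)) = 11/(0.45 × 160 × 10.78) = 0.01417 kg/m³.
(x−vt)²/(4Dt) = (1.36)²/(4 × 0.77 × 12) = 0.05004; exp(−0.05004) = 0.9512.
C = 0.01417 × 0.9512 = 0.0135 kg/m³.

0.0135 kg/m³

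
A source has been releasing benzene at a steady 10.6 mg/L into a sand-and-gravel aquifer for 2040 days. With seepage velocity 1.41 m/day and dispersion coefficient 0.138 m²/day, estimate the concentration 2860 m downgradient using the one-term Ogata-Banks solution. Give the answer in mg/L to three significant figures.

For a continuous step input, C/C₀ ≈ ½·erfc((x−vt)/(2√(Dt))).
vt = 1.41 × 2040 = 2876.4 m and 2√(Dt) = 2√(0.138 × 2040) = 33.56 m.
Argument (x−vt)/(2√(Dt)) = (2860 − 2876.4)/33.56 = -0.4887; ½·erfc(-0.4887) = 0.7553.
C = 10.6 × 0.7553 = 8.01 mg/L.

8.01 mg/L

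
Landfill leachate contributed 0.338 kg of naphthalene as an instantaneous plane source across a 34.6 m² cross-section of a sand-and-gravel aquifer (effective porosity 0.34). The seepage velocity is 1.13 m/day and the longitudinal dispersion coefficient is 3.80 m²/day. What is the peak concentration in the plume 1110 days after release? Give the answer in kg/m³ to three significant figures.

The peak of an instantaneous 1D plume sits at x = vt; there the Gaussian factor is 1 and C_max = M/(n_e·A·√(4πDt)), where n_e·A is the pore area the mass is dissolved in.
√(4πDt) = √(4π × 3.80 × 1110) = 230.2 m, so C_max = 0.338/(0.34 × 34.6 × 230.2) = 0.000125 kg/m³.

0.000125 kg/m³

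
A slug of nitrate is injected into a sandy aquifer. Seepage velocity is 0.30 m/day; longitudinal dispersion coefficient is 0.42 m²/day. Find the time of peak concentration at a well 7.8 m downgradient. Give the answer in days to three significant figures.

For the 1D instantaneous-source solution, setting ∂C/∂t = 0 at fixed x gives v²t² + 2Dt − x² = 0, so t = (√(D² + v²x²) − D)/v².
√(D² + v²x²) = √(0.42² + 0.30² × 7.8²) = 2.377; v² = 0.09.
t = (2.377 − 0.42)/0.09 = 21.7 days (vs. the pure-advection estimate x/v = 26.0 d).

21.7 days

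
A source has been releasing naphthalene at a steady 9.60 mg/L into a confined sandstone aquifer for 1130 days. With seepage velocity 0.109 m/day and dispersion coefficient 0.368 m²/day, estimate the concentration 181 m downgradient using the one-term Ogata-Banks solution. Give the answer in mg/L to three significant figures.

0.216 mg/L

For a continuous step input, C/C₀ ≈ ½·erfc((x−vt)/(2√(Dt))).
vt = 0.109 × 1130 = 123.17 m and 2√(Dt) = 2√(0.368 × 1130) = 40.78 m.
Argument (x−vt)/(2√(Dt)) = (181 − 123.17)/40.78 = 1.418; ½·erfc(1.418) = 0.02246.
C = 9.60 × 0.02246 = 0.216 mg/L.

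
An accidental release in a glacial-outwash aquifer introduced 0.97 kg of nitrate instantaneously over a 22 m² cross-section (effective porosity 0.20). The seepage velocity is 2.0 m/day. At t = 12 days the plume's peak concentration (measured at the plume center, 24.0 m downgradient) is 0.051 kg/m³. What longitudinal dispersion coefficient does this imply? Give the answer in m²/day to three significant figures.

At the plume center C_max = M/(n_e·A·√(4πDt)), so D = M²/(4πt·(n_e·A·C_max)²).
n_e·A·C_max = 0.20 × 22 × 0.051 = 0.2244 kg/m.
D = 0.97²/(4π × 12 × 0.2244²) = 0.124 m²/day.

0.124 m²/day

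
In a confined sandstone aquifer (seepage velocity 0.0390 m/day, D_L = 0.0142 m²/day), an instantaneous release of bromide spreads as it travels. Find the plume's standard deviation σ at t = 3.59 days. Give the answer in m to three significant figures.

Dispersive spreading gives a Gaussian with σ² = 2Dt; advection only shifts the center.
σ = √(2 × 0.0142 × 3.59) = 0.319 m.

0.319 m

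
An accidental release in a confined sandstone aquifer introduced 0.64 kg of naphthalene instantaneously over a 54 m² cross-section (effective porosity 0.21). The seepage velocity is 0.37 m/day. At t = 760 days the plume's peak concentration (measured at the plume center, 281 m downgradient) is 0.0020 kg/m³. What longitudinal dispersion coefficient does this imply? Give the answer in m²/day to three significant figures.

0.0834 m²/day

At the plume center C_max = M/(n_e·A·√(4πDt)), so D = M²/(4πt·(n_e·A·C_max)²).
n_e·A·C_max = 0.21 × 54 × 0.0020 = 0.02268 kg/m.
D = 0.64²/(4π × 760 × 0.02268²) = 0.0834 m²/day.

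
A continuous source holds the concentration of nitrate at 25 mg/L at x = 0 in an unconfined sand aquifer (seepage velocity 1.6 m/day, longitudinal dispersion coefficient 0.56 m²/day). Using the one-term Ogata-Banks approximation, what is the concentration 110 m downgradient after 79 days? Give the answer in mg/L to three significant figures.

24.0 mg/L

For a continuous step input, C/C₀ ≈ ½·erfc((x−vt)/(2√(Dt))).
vt = 1.6 × 79 = 126.4 m and 2√(Dt) = 2√(0.56 × 79) = 13.30 m.
Argument (x−vt)/(2√(Dt)) = (110 − 126.4)/13.30 = -1.233; ½·erfc(-1.233) = 0.9594.
C = 25 × 0.9594 = 24.0 mg/L.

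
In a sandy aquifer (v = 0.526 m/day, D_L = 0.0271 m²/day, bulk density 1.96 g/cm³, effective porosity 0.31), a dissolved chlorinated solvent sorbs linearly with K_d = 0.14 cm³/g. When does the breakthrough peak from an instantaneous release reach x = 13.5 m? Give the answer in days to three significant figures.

Retardation factor R = 1 + ρ_b·K_d/n = 1 + 1.96 × 0.14/0.31 = 1.885.
Sorption retards both mechanisms: v_R = v/R = 0.2790 m/day, D_R = D/R = 0.01438 m²/day.
Peak time from v_R²t² + 2D_R t − x² = 0: t = (√(D_R² + v_R²x²) − D_R)/v_R².
√(D_R² + v_R²x²) = √(0.01438² + 0.2790² × 13.5²) = 3.767; v_R² = 0.07784.
t = (3.767 − 0.01438)/0.07784 = 48.2 days.

48.2 days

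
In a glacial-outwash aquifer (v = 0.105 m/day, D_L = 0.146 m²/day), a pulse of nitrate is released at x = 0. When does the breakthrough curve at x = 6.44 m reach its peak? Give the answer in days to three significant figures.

49.5 days

For the 1D instantaneous-source solution, setting ∂C/∂t = 0 at fixed x gives v²t² + 2Dt − x² = 0, so t = (√(D² + v²x²) − D)/v².
√(D² + v²x²) = √(0.146² + 0.105² × 6.44²) = 0.6918; v² = 0.011025.
t = (0.6918 − 0.146)/0.011025 = 49.5 days (vs. the pure-advection estimate x/v = 61.3 d).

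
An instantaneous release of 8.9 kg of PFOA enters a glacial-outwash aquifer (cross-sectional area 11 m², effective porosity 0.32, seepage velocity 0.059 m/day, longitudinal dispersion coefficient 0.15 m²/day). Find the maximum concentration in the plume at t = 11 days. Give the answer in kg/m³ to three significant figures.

The peak of an instantaneous 1D plume sits at x = vt; there the Gaussian factor is 1 and C_max = M/(n_e·A·√(4πDt)), where n_e·A is the pore area the mass is dissolved in.
√(4πDt) = √(4π × 0.15 × 11) = 4.554 m, so C_max = 8.9/(0.32 × 11 × 4.554) = 0.555 kg/m³.

0.555 kg/m³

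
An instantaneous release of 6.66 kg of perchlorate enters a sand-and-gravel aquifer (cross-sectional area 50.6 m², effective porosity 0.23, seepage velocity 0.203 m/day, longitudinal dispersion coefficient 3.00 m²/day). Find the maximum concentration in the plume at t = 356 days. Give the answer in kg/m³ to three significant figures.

0.00494 kg/m³

The peak of an instantaneous 1D plume sits at x = vt; there the Gaussian factor is 1 and C_max = M/(n_e·A·√(4πDt)), where n_e·A is the pore area the mass is dissolved in.
√(4πDt) = √(4π × 3.00 × 356) = 115.8 m, so C_max = 6.66/(0.23 × 50.6 × 115.8) = 0.00494 kg/m³.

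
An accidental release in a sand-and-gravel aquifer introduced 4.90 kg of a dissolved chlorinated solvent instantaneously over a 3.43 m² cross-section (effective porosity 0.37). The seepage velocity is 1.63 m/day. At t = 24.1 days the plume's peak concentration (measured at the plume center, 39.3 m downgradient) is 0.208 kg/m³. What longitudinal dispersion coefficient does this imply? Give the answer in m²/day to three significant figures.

1.14 m²/day

At the plume center C_max = M/(n_e·A·√(4πDt)), so D = M²/(4πt·(n_e·A·C_max)²).
n_e·A·C_max = 0.37 × 3.43 × 0.208 = 0.2640 kg/m.
D = 4.90²/(4π × 24.1 × 0.2640²) = 1.14 m²/day.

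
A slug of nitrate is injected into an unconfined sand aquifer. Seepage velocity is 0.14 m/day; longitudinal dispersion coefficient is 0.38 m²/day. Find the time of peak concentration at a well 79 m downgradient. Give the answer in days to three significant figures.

545 days

For the 1D instantaneous-source solution, setting ∂C/∂t = 0 at fixed x gives v²t² + 2Dt − x² = 0, so t = (√(D² + v²x²) − D)/v².
√(D² + v²x²) = √(0.38² + 0.14² × 79²) = 11.07; v² = 0.0196.
t = (11.07 − 0.38)/0.0196 = 545 days (vs. the pure-advection estimate x/v = 564 d).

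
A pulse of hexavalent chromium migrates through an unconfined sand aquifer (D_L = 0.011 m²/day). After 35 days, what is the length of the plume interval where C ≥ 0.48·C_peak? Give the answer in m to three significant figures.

The plume is Gaussian with σ = √(2Dt) = √(2 × 0.011 × 35) = 0.8775 m.
C/C_peak = exp(−Δx²/(2σ²)) = 0.48 ⇒ Δx = σ·√(−2 ln 0.48) = 0.8775 × 1.212 = 1.064 m.
Width = 2Δx = 2.13 m.

2.13 m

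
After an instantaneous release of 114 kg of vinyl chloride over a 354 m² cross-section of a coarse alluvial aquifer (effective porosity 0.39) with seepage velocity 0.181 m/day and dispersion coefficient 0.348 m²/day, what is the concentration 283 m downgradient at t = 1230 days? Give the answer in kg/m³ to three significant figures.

0.00134 kg/m³

For an instantaneous plane source, C(x,t) = M/(n_e·A·√(4πDt)) · exp(−(x−vt)²/(4Dt)), with n_e·A the pore (flow) area.
Plume center vt = 0.181 × 1230 = 222.63 m, so the well at 283 m is 60.37 m downgradient of the peak.
√(4πDt) = 73.34 m, giving peak height M/(n_e·A·√(4πDt)) = 114/(0.39 × 354 × 73.34) = 0.01126 kg/m³.
(x−vt)²/(4Dt) = (60.37)²/(4 × 0.348 × 1230) = 2.129; exp(−2.129) = 0.1190.
C = 0.01126 × 0.1190 = 0.00134 kg/m³.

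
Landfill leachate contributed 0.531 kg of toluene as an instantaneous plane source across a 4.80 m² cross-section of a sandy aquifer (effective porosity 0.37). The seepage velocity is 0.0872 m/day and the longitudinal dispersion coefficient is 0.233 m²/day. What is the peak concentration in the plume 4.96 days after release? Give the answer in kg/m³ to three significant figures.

The peak of an instantaneous 1D plume sits at x = vt; there the Gaussian factor is 1 and C_max = M/(n_e·A·√(4πDt)), where n_e·A is the pore area the mass is dissolved in.
√(4πDt) = √(4π × 0.233 × 4.96) = 3.811 m, so C_max = 0.531/(0.37 × 4.80 × 3.811) = 0.0785 kg/m³.

0.0785 kg/m³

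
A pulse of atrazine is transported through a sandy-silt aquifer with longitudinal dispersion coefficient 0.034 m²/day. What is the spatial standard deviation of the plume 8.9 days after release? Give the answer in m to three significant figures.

Dispersive spreading gives a Gaussian with σ² = 2Dt; advection only shifts the center.
σ = √(2 × 0.034 × 8.9) = 0.778 m.

0.778 m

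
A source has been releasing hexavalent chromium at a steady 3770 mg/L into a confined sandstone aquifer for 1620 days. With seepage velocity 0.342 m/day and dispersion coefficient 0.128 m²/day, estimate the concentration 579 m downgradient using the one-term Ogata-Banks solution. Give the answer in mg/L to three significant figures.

415 mg/L

For a continuous step input, C/C₀ ≈ ½·erfc((x−vt)/(2√(Dt))).
vt = 0.342 × 1620 = 554.04 m and 2√(Dt) = 2√(0.128 × 1620) = 28.80 m.
Argument (x−vt)/(2√(Dt)) = (579 − 554.04)/28.80 = 0.8667; ½·erfc(0.8667) = 0.1102.
C = 3770 × 0.1102 = 415 mg/L.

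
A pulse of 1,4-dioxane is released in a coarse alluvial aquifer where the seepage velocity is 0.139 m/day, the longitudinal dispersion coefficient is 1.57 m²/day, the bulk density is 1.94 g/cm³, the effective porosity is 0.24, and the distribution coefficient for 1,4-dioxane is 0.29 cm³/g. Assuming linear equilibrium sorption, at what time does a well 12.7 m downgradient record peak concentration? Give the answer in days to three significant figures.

Retardation factor R = 1 + ρ_b·K_d/n = 1 + 1.94 × 0.29/0.24 = 3.344.
Sorption retards both mechanisms: v_R = v/R = 0.04157 m/day, D_R = D/R = 0.4695 m²/day.
Peak time from v_R²t² + 2D_R t − x² = 0: t = (√(D_R² + v_R²x²) − D_R)/v_R².
√(D_R² + v_R²x²) = √(0.4695² + 0.04157² × 12.7²) = 0.7065; v_R² = 0.001728.
t = (0.7065 − 0.4695)/0.001728 = 137 days.

137 days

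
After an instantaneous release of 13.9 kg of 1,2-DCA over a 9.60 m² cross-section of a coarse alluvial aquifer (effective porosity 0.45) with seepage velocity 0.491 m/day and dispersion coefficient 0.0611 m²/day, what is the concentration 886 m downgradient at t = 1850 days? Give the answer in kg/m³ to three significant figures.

For an instantaneous plane source, C(x,t) = M/(n_e·A·√(4πDt)) · exp(−(x−vt)²/(4Dt)), with n_e·A the pore (flow) area.
Plume center vt = 0.491 × 1850 = 908.35 m, so the well at 886 m is 22.35 m upgradient of the peak.
√(4πDt) = 37.69 m, giving peak height M/(n_e·A·√(4πDt)) = 13.9/(0.45 × 9.60 × 37.69) = 0.08537 kg/m³.
(x−vt)²/(4Dt) = (-22.35)²/(4 × 0.0611 × 1850) = 1.105; exp(−1.105) = 0.3312.
C = 0.08537 × 0.3312 = 0.0283 kg/m³.

0.0283 kg/m³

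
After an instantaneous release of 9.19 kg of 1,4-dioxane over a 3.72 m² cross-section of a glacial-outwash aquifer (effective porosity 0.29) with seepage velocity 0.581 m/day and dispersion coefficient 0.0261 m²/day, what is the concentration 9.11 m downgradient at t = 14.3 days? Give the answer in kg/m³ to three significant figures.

For an instantaneous plane source, C(x,t) = M/(n_e·A·√(4πDt)) · exp(−(x−vt)²/(4Dt)), with n_e·A the pore (flow) area.
Plume center vt = 0.581 × 14.3 = 8.3083 m, so the well at 9.11 m is 0.8017 m downgradient of the peak.
√(4πDt) = 2.166 m, giving peak height M/(n_e·A·√(4πDt)) = 9.19/(0.29 × 3.72 × 2.166) = 3.933 kg/m³.
(x−vt)²/(4Dt) = (0.8017)²/(4 × 0.0261 × 14.3) = 0.4305; exp(−0.4305) = 0.6502.
C = 3.933 × 0.6502 = 2.56 kg/m³.

2.56 kg/m³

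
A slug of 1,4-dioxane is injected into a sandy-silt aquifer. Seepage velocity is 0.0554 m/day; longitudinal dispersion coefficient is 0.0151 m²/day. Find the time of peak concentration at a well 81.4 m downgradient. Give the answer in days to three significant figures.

1460 days

For the 1D instantaneous-source solution, setting ∂C/∂t = 0 at fixed x gives v²t² + 2Dt − x² = 0, so t = (√(D² + v²x²) − D)/v².
√(D² + v²x²) = √(0.0151² + 0.0554² × 81.4²) = 4.510; v² = 0.00306916.
t = (4.510 − 0.0151)/0.00306916 = 1460 days (vs. the pure-advection estimate x/v = 1470 d).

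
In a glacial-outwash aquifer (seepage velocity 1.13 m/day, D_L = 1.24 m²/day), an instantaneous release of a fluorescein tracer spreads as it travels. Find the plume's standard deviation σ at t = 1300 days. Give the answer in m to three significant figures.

Dispersive spreading gives a Gaussian with σ² = 2Dt; advection only shifts the center.
σ = √(2 × 1.24 × 1300) = 56.8 m.

56.8 m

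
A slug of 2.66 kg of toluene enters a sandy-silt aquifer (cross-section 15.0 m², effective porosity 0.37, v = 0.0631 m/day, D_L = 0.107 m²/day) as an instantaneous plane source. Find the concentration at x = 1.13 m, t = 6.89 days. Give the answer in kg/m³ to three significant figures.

0.134 kg/m³

For an instantaneous plane source, C(x,t) = M/(n_e·A·√(4πDt)) · exp(−(x−vt)²/(4Dt)), with n_e·A the pore (flow) area.
Plume center vt = 0.0631 × 6.89 = 0.434759 m, so the well at 1.13 m is 0.695241 m downgradient of the peak.
√(4πDt) = 3.044 m, giving peak height M/(n_e·A·√(4πDt)) = 2.66/(0.37 × 15.0 × 3.044) = 0.1575 kg/m³.
(x−vt)²/(4Dt) = (0.695241)²/(4 × 0.107 × 6.89) = 0.1639; exp(−0.1639) = 0.8488.
C = 0.1575 × 0.8488 = 0.134 kg/m³.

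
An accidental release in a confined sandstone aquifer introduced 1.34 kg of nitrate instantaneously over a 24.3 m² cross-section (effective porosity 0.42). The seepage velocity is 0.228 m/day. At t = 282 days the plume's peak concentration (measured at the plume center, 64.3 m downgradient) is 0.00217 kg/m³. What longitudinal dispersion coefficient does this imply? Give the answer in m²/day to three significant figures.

At the plume center C_max = M/(n_e·A·√(4πDt)), so D = M²/(4πt·(n_e·A·C_max)²).
n_e·A·C_max = 0.42 × 24.3 × 0.00217 = 0.02215 kg/m.
D = 1.34²/(4π × 282 × 0.02215²) = 1.03 m²/day.

1.03 m²/day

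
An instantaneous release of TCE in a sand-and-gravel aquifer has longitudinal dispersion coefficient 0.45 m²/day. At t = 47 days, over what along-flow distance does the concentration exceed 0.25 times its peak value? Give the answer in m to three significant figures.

The plume is Gaussian with σ = √(2Dt) = √(2 × 0.45 × 47) = 6.504 m.
C/C_peak = exp(−Δx²/(2σ²)) = 0.25 ⇒ Δx = σ·√(−2 ln 0.25) = 6.504 × 1.665 = 10.83 m.
Width = 2Δx = 21.7 m.

21.7 m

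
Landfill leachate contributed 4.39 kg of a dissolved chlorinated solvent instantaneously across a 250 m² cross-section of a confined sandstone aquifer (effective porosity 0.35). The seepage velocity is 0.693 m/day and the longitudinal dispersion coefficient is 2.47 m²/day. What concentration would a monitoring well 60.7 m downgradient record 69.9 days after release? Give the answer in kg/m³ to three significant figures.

0.000866 kg/m³

For an instantaneous plane source, C(x,t) = M/(n_e·A·√(4πDt)) · exp(−(x−vt)²/(4Dt)), with n_e·A the pore (flow) area.
Plume center vt = 0.693 × 69.9 = 48.4407 m, so the well at 60.7 m is 12.2593 m downgradient of the peak.
√(4πDt) = 46.58 m, giving peak height M/(n_e·A·√(4πDt)) = 4.39/(0.35 × 250 × 46.58) = 0.001077 kg/m³.
(x−vt)²/(4Dt) = (12.2593)²/(4 × 2.47 × 69.9) = 0.2176; exp(−0.2176) = 0.8044.
C = 0.001077 × 0.8044 = 0.000866 kg/m³.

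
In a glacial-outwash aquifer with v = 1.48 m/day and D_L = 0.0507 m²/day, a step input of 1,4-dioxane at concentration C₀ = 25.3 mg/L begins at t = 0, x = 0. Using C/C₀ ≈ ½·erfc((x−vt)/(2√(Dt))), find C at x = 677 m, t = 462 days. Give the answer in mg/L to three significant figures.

For a continuous step input, C/C₀ ≈ ½·erfc((x−vt)/(2√(Dt))).
vt = 1.48 × 462 = 683.76 m and 2√(Dt) = 2√(0.0507 × 462) = 9.680 m.
Argument (x−vt)/(2√(Dt)) = (677 − 683.76)/9.680 = -0.6983; ½·erfc(-0.6983) = 0.8383.
C = 25.3 × 0.8383 = 21.2 mg/L.

21.2 mg/L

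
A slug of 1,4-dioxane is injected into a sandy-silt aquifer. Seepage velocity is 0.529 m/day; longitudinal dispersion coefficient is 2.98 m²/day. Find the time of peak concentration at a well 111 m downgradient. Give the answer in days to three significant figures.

199 days

For the 1D instantaneous-source solution, setting ∂C/∂t = 0 at fixed x gives v²t² + 2Dt − x² = 0, so t = (√(D² + v²x²) − D)/v².
√(D² + v²x²) = √(2.98² + 0.529² × 111²) = 58.79; v² = 0.279841.
t = (58.79 − 2.98)/0.279841 = 199 days (vs. the pure-advection estimate x/v = 210 d).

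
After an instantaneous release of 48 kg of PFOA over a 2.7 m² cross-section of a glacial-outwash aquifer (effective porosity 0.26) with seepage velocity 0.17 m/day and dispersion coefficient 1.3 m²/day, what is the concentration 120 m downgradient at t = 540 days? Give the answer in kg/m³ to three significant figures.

0.548 kg/m³

For an instantaneous plane source, C(x,t) = M/(n_e·A·√(4πDt)) · exp(−(x−vt)²/(4Dt)), with n_e·A the pore (flow) area.
Plume center vt = 0.17 × 540 = 91.8 m, so the well at 120 m is 28.2 m downgradient of the peak.
√(4πDt) = 93.92 m, giving peak height M/(n_e·A·√(4πDt)) = 48/(0.26 × 2.7 × 93.92) = 0.7280 kg/m³.
(x−vt)²/(4Dt) = (28.2)²/(4 × 1.3 × 540) = 0.2832; exp(−0.2832) = 0.7534.
C = 0.7280 × 0.7534 = 0.548 kg/m³.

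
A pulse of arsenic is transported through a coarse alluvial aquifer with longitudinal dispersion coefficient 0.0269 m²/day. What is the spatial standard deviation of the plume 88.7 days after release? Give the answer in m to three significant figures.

Dispersive spreading gives a Gaussian with σ² = 2Dt; advection only shifts the center.
σ = √(2 × 0.0269 × 88.7) = 2.18 m.

2.18 m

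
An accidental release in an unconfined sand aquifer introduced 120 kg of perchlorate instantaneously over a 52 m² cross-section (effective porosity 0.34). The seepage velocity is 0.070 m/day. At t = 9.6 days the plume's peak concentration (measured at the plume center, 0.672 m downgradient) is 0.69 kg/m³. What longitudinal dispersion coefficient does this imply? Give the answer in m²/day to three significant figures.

0.802 m²/day

At the plume center C_max = M/(n_e·A·√(4πDt)), so D = M²/(4πt·(n_e·A·C_max)²).
n_e·A·C_max = 0.34 × 52 × 0.69 = 12.20 kg/m.
D = 120²/(4π × 9.6 × 12.20²) = 0.802 m²/day.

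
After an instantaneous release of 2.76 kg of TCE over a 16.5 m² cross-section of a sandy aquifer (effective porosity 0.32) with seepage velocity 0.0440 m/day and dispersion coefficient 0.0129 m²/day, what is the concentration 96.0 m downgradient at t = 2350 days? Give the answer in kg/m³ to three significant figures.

0.0170 kg/m³

For an instantaneous plane source, C(x,t) = M/(n_e·A·√(4πDt)) · exp(−(x−vt)²/(4Dt)), with n_e·A the pore (flow) area.
Plume center vt = 0.0440 × 2350 = 103.4 m, so the well at 96.0 m is 7.4 m upgradient of the peak.
√(4πDt) = 19.52 m, giving peak height M/(n_e·A·√(4πDt)) = 2.76/(0.32 × 16.5 × 19.52) = 0.02678 kg/m³.
(x−vt)²/(4Dt) = (-7.4)²/(4 × 0.0129 × 2350) = 0.4516; exp(−0.4516) = 0.6366.
C = 0.02678 × 0.6366 = 0.0170 kg/m³.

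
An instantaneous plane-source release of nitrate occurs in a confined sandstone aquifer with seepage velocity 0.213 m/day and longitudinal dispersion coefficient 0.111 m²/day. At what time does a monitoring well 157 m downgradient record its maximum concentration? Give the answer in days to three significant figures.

735 days

For the 1D instantaneous-source solution, setting ∂C/∂t = 0 at fixed x gives v²t² + 2Dt − x² = 0, so t = (√(D² + v²x²) − D)/v².
√(D² + v²x²) = √(0.111² + 0.213² × 157²) = 33.44; v² = 0.045369.
t = (33.44 − 0.111)/0.045369 = 735 days (vs. the pure-advection estimate x/v = 737 d).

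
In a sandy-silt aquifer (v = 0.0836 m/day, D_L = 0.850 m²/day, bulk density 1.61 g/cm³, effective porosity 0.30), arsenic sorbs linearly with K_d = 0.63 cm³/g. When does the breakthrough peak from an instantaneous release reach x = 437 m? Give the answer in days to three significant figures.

22400 days

Retardation factor R = 1 + ρ_b·K_d/n = 1 + 1.61 × 0.63/0.30 = 4.381.
Sorption retards both mechanisms: v_R = v/R = 0.01908 m/day, D_R = D/R = 0.1940 m²/day.
Peak time from v_R²t² + 2D_R t − x² = 0: t = (√(D_R² + v_R²x²) − D_R)/v_R².
√(D_R² + v_R²x²) = √(0.1940² + 0.01908² × 437²) = 8.340; v_R² = 0.0003640.
t = (8.340 − 0.1940)/0.0003640 = 22400 days.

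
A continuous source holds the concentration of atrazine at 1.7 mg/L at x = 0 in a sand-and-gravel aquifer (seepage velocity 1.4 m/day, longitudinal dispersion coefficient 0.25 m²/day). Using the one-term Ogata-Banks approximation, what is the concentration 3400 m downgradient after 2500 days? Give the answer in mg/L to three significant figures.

For a continuous step input, C/C₀ ≈ ½·erfc((x−vt)/(2√(Dt))).
vt = 1.4 × 2500 = 3500 m and 2√(Dt) = 2√(0.25 × 2500) = 50.00 m.
Argument (x−vt)/(2√(Dt)) = (3400 − 3500)/50.00 = -2.000; ½·erfc(-2.000) = 0.9977.
C = 1.7 × 0.9977 = 1.70 mg/L.

1.70 mg/L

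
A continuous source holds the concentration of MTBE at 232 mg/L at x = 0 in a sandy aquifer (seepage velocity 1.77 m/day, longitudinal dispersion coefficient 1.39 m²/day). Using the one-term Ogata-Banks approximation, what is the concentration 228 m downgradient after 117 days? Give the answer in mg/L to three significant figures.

For a continuous step input, C/C₀ ≈ ½·erfc((x−vt)/(2√(Dt))).
vt = 1.77 × 117 = 207.09 m and 2√(Dt) = 2√(1.39 × 117) = 25.51 m.
Argument (x−vt)/(2√(Dt)) = (228 − 207.09)/25.51 = 0.8197; ½·erfc(0.8197) = 0.1232.
C = 232 × 0.1232 = 28.6 mg/L.

28.6 mg/L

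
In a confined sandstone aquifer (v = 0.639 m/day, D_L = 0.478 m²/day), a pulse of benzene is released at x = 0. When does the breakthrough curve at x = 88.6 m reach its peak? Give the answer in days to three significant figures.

For the 1D instantaneous-source solution, setting ∂C/∂t = 0 at fixed x gives v²t² + 2Dt − x² = 0, so t = (√(D² + v²x²) − D)/v².
√(D² + v²x²) = √(0.478² + 0.639² × 88.6²) = 56.62; v² = 0.408321.
t = (56.62 − 0.478)/0.408321 = 137 days (vs. the pure-advection estimate x/v = 139 d).

137 days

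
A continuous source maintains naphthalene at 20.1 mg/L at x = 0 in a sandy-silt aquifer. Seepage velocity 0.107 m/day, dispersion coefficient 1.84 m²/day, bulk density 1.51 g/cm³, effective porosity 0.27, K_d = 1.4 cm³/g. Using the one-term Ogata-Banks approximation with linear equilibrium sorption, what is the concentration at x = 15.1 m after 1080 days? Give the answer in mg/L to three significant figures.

9.29 mg/L

Retardation factor R = 1 + ρ_b·K_d/n = 1 + 1.51 × 1.4/0.27 = 8.830.
Sorption retards both mechanisms: v_R = v/R = 0.01212 m/day, D_R = D/R = 0.2084 m²/day.
v_R·t = 0.01212 × 1080 = 13.0896 m; 2√(D_R t) = 30.00 m; argument = (15.1 − 13.0896)/30.00 = 0.06701.
C = C₀ × ½·erfc(0.06701) = 20.1 × 0.4623 = 9.29 mg/L.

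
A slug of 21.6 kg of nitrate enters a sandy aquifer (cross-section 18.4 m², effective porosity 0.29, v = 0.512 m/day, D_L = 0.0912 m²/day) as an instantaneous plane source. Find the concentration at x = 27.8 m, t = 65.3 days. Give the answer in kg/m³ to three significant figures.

For an instantaneous plane source, C(x,t) = M/(n_e·A·√(4πDt)) · exp(−(x−vt)²/(4Dt)), with n_e·A the pore (flow) area.
Plume center vt = 0.512 × 65.3 = 33.4336 m, so the well at 27.8 m is 5.6336 m upgradient of the peak.
√(4πDt) = 8.651 m, giving peak height M/(n_e·A·√(4πDt)) = 21.6/(0.29 × 18.4 × 8.651) = 0.4679 kg/m³.
(x−vt)²/(4Dt) = (-5.6336)²/(4 × 0.0912 × 65.3) = 1.332; exp(−1.332) = 0.2639.
C = 0.4679 × 0.2639 = 0.123 kg/m³.

0.123 kg/m³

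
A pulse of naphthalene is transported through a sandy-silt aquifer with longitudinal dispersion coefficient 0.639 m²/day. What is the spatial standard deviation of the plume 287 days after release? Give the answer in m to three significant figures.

19.2 m

Dispersive spreading gives a Gaussian with σ² = 2Dt; advection only shifts the center.
σ = √(2 × 0.639 × 287) = 19.2 m.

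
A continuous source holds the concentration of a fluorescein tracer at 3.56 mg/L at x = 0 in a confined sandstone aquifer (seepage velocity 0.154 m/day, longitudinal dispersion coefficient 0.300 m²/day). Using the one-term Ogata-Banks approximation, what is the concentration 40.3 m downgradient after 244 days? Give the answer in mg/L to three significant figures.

1.46 mg/L

For a continuous step input, C/C₀ ≈ ½·erfc((x−vt)/(2√(Dt))).
vt = 0.154 × 244 = 37.576 m and 2√(Dt) = 2√(0.300 × 244) = 17.11 m.
Argument (x−vt)/(2√(Dt)) = (40.3 − 37.576)/17.11 = 0.1592; ½·erfc(0.1592) = 0.4109.
C = 3.56 × 0.4109 = 1.46 mg/L.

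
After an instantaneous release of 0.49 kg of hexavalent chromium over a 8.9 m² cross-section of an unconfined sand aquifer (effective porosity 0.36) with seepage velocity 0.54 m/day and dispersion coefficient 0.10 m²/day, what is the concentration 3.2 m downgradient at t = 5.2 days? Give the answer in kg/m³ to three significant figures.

For an instantaneous plane source, C(x,t) = M/(n_e·A·√(4πDt)) · exp(−(x−vt)²/(4Dt)), with n_e·A the pore (flow) area.
Plume center vt = 0.54 × 5.2 = 2.808 m, so the well at 3.2 m is 0.392 m downgradient of the peak.
√(4πDt) = 2.556 m, giving peak height M/(n_e·A·√(4πDt)) = 0.49/(0.36 × 8.9 × 2.556) = 0.05983 kg/m³.
(x−vt)²/(4Dt) = (0.392)²/(4 × 0.10 × 5.2) = 0.07388; exp(−0.07388) = 0.9288.
C = 0.05983 × 0.9288 = 0.0556 kg/m³.

0.0556 kg/m³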